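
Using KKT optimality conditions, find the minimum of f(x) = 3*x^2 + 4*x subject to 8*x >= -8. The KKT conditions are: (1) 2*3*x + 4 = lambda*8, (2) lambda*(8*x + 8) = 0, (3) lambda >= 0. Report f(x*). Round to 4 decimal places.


Step 1: Try lambda = 0 (constraint inactive).
Stationarity: 2*3*x + 4 = 0
x* = -4/(2*3) = -2/3 = -0.6667 (rounded; the exact value -2/3 is used below)
Check constraint: 8*-0.6667 = -5.3336 >= -8 -- satisfied.
Step 2: Compute optimal value.
f(x*) = 3*(-2/3)^2 + 4*(-2/3) = -1.3333


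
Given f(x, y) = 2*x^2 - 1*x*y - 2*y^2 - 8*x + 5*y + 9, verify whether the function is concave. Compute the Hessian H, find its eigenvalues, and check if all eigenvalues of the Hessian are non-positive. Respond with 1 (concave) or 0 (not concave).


The Hessian of f(x,y) = 2*x^2 - 1*x*y - 2*y^2 - 8*x + 5*y + 9 is:
H = [[4, -1], [-1, -4]]
Trace = 4 - 4 = 0
Determinant = 4*-4 - (-1)^2 = -17
Discriminant = (0)^2 - 4*-17 = 68.0
Eigenvalues: lambda_1 = -4.1231, lambda_2 = 4.1231
The function is not concave.

0


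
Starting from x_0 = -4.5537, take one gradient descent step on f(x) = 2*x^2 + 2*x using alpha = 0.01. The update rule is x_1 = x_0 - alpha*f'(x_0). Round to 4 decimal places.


We compute the gradient at x_0 and apply the update.
f'(x) = 4*x + 2
f'(-4.5537) = 4*-4.5537 + 2 = -16.2148
x_1 = -4.5537 - 0.01*-16.2148 = -4.3916


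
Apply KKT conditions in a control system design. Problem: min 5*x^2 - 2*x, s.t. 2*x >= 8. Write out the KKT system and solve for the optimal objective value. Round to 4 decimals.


Step 1: Try lambda = 0 (constraint inactive).
x_unc = 2/(2*5) = 0.2
Check: 2*0.2 = 0.4 < 8 -- violated!
Step 2: Constraint must be active: 2*x = 8
x* = 8/2 = 4.0
lambda = (2*5*4.0 - 2)/2 = 19.0
Step 3: Compute optimal value.
f(x*) = 5*4.0^2 - 2*4.0 = 72.0


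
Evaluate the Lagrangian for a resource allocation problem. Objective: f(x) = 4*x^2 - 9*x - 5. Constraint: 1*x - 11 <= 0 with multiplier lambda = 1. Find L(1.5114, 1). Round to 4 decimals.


Step 1: Evaluate f(x).
f(1.5114) = 4*1.5114^2 - 9*1.5114 - 5 = -9.4653
Step 2: Evaluate g(x).
g(1.5114) = 1*1.5114 - 11 = -9.4886
Step 3: Compute Lagrangian.
L = -9.4653 + 1*-9.4886 = -18.9539


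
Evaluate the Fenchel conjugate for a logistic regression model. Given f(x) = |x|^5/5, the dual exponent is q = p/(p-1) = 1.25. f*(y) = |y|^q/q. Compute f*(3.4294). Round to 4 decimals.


The conjugate exponent q satisfies 1/p + 1/q = 1.
p = 5, so q = 5/(5 - 1) = 1.25
|y|^q = 3.4294^1.25 = 4.6668
f*(3.4294) = 4.6668 / 1.25 = 3.7335


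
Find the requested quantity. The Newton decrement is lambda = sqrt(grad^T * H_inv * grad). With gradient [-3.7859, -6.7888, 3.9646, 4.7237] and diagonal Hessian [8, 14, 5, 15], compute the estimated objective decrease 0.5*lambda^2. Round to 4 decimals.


Step 1: H is diagonal, so H^(-1) * g = [-0.4732, -0.4849, 0.7929, 0.3149].
Step 2: g^T H^(-1) g = sum_i g_i^2 / H_ii
  = (-3.7859)^2/8 + (-6.7888)^2/14 + (3.9646)^2/5 + (4.7237)^2/15
  = 1.7916 + 3.292 + 3.1436 + 1.4876 = 9.7148
Step 3: Objective decrease = 0.5 * g^T H^(-1) g = 4.8574


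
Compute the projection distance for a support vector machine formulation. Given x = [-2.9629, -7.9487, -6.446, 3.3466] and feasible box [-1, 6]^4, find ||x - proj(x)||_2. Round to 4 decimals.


Project each component onto [-1, 6].
clip(-2.9629) = -1.0, clip(-7.9487) = -1.0, clip(-6.446) = -1.0, clip(3.3466) = 3.3466
Projection = [-1.0, -1.0, -1.0, 3.3466]
Squared diffs: [3.853, 48.2844, 29.6589, 0.0]
Distance = sqrt(81.7963) = 9.0441


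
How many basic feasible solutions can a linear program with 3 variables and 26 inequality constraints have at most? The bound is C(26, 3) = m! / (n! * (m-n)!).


Each vertex corresponds to some choice of n active constraints out of m, so the number of vertices is at most C(m, n) = m! / (n!(m-n)!).
m = 26, n = 3
Numerator: 26 * 25 * 24
Denominator: 3! = 6
C(26, 3) = 2600


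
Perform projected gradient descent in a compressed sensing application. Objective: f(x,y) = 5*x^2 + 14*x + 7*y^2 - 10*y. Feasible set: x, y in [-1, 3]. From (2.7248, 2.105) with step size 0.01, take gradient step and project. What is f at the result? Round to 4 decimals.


Step 1: Compute gradient at (2.7248, 2.105).
grad_x = 2*5*2.7248 + 14 = 41.248
grad_y = 2*7*2.105 - 10 = 19.47
Step 2: Gradient step.
x_raw = 2.7248 - 0.01*41.248 = 2.3123
y_raw = 2.105 - 0.01*19.47 = 1.9103
Step 3: Project onto [-1, 3].
x_proj = clip(2.3123) = 2.3123
y_proj = clip(1.9103) = 1.9103
Step 4: Evaluate f.
f(2.3123, 1.9103) = 65.5483


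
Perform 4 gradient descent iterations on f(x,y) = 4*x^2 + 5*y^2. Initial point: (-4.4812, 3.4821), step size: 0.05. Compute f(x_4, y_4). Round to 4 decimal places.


Gradient descent on f(x,y) = 4*x^2 + 5*y^2.
Starting point: (-4.4812, 3.4821), alpha = 0.05
Step 1: grad_x = 2*4*-4.4812 = -35.8496, grad_y = 2*5*3.4821 = 34.821
  x_1 = -4.4812 - 0.05*-35.8496 = -2.6887
  y_1 = 3.4821 - 0.05*34.821 = 1.7411
Step 2: grad_x = 2*4*-2.6887 = -21.5098, grad_y = 2*5*1.7411 = 17.4105
  x_2 = -2.6887 - 0.05*-21.5098 = -1.6132
  y_2 = 1.7411 - 0.05*17.4105 = 0.8705
Step 3: grad_x = 2*4*-1.6132 = -12.9059, grad_y = 2*5*0.8705 = 8.7053
  x_3 = -1.6132 - 0.05*-12.9059 = -0.9679
  y_3 = 0.8705 - 0.05*8.7053 = 0.4353
Step 4: grad_x = 2*4*-0.9679 = -7.7435, grad_y = 2*5*0.4353 = 4.3526
  x_4 = -0.9679 - 0.05*-7.7435 = -0.5808
  y_4 = 0.4353 - 0.05*4.3526 = 0.2176
f(-0.5808, 0.2176) = 4*(-0.5808)^2 + 5*0.2176^2 = 1.586


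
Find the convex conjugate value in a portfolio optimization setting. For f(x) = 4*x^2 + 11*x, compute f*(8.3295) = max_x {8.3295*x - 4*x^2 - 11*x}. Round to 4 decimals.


f*(y) = sup_x {y*x - a*x^2 - b*x} = sup_x {(y-b)*x - a*x^2}
FOC: (y - b) - 2a*x = 0 => x* = (y - b)/(2a)
x* = (8.3295 - 11)/(2*4) = -0.3338
f*(8.3295) = (y-b)^2/(4a) = (8.3295 - 11)^2/(4*4)
= 7.1316/16 = 0.4457


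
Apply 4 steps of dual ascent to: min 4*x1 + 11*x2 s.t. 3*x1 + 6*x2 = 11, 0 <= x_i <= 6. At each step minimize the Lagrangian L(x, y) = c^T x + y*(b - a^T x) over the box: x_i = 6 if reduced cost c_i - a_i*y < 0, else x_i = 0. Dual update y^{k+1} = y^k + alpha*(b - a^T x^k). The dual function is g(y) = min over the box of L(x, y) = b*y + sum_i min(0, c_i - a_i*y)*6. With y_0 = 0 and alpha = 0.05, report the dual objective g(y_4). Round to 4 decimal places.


Dual ascent for LP: min 4*x1 + 11*x2, 3*x1 + 6*x2 = 11, 0 <= x_i <= 6
Step 1: y^k = 0.0, reduced costs: (4.0, 11.0)
  x^k = (0.0, 0.0), subgradient = b - a^T x = 11.0
  y^{k+1} = 0.0 + 0.05*11.0 = 0.55
Step 2: y^k = 0.55, reduced costs: (2.35, 7.7)
  x^k = (0.0, 0.0), subgradient = b - a^T x = 11.0
  y^{k+1} = 0.55 + 0.05*11.0 = 1.1
Step 3: y^k = 1.1, reduced costs: (0.7, 4.4)
  x^k = (0.0, 0.0), subgradient = b - a^T x = 11.0
  y^{k+1} = 1.1 + 0.05*11.0 = 1.65
Step 4: y^k = 1.65, reduced costs: (-0.95, 1.1)
  x^k = (6.0, 0.0), subgradient = b - a^T x = -7.0
  y^{k+1} = 1.65 + 0.05*-7.0 = 1.3
Dual objective at y_4 = 1.3: reduced costs (0.1, 3.2), box minimizer x = (0.0, 0.0)
g(y_4) = b*y + (c1 - a1*y)*x1 + (c2 - a2*y)*x2 = 11*1.3 + 0.1*0.0 + 3.2*0.0 = 14.3 + 0.0 + 0.0 = 14.3


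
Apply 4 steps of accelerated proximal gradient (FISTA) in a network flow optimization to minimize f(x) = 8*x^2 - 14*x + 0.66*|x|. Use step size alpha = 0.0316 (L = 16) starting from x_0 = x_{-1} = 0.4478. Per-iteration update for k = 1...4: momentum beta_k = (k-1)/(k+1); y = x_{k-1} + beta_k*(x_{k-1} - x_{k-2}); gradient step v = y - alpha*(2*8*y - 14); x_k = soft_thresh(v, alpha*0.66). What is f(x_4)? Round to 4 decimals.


FISTA on f(x) = 8*x^2 - 14*x + 0.66*|x|
L = 16, alpha = 0.0316
Iteration 1: beta = 0.0, y = 0.4478 + 0.0*(0.4478 - 0.4478) = 0.4478
  grad(y) = -6.8352, v = y - alpha*grad = 0.6638
  prox(v) = soft_thresh(0.6638, 0.0209) = 0.6429
Iteration 2: beta = 0.3333, y = 0.6429 + 0.3333*(0.6429 - 0.4478) = 0.708
  grad(y) = -2.6723, v = y - alpha*grad = 0.7924
  prox(v) = soft_thresh(0.7924, 0.0209) = 0.7716
Iteration 3: beta = 0.5, y = 0.7716 + 0.5*(0.7716 - 0.6429) = 0.8359
  grad(y) = -0.6258, v = y - alpha*grad = 0.8557
  prox(v) = soft_thresh(0.8557, 0.0209) = 0.8348
Iteration 4: beta = 0.6, y = 0.8348 + 0.6*(0.8348 - 0.7716) = 0.8727
  grad(y) = -0.036, v = y - alpha*grad = 0.8739
  prox(v) = soft_thresh(0.8739, 0.0209) = 0.853
f(x_4) = 8*0.853^2 - 14*0.853 + 0.66*|0.853| = -5.5581


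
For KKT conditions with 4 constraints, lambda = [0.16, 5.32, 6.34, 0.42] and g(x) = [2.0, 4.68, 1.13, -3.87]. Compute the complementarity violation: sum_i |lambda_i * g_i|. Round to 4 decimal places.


KKT complementary slackness check:
lambda_1 * g_1 = 0.16 * 2.0 = 0.32
lambda_2 * g_2 = 5.32 * 4.68 = 24.8976
lambda_3 * g_3 = 6.34 * 1.13 = 7.1642
lambda_4 * g_4 = 0.42 * -3.87 = -1.6254
Total violation = 0.32 + 24.8976 + 7.1642 + 1.6254 = 34.0072


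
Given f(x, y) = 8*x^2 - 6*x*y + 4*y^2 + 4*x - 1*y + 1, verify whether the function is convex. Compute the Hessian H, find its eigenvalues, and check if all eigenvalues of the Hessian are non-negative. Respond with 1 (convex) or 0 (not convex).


The Hessian of f(x,y) = 8*x^2 - 6*x*y + 4*y^2 + 4*x - 1*y + 1 is:
H = [[16, -6], [-6, 8]]
Trace = 16 + 8 = 24
Determinant = 16*8 - (-6)^2 = 92
Discriminant = (24)^2 - 4*92 = 208.0
Eigenvalues: lambda_1 = 4.7889, lambda_2 = 19.2111
The function is convex.

1


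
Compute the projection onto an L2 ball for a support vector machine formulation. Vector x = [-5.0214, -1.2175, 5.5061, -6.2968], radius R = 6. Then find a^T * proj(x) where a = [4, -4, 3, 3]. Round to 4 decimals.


Step 1: Compute ||x|| (intermediates to 6 decimals).
||x|| = sqrt((-5.0214)^2 + (-1.2175)^2 + 5.5061^2 + (-6.2968)^2) = 9.831764
Step 2: Project.
Since ||x|| > R, scale = R/||x|| = 6/9.831764 = 0.610267, proj(x) = scale * x
proj(x) = [-3.064395, -0.743, 3.360191, -3.842729]
Step 3: Dot product.
a^T * proj(x) = 4*(-3.064395) - 4*(-0.743) + 3*3.360191 + 3*(-3.842729) = -10.7332


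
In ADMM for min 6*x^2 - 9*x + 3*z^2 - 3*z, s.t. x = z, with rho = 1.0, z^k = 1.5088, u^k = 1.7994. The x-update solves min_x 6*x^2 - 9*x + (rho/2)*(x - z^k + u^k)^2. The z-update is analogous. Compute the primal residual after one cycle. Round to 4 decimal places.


ADMM iteration with rho = 1.0, z^k = 1.5088, u^k = 1.7994
Step 1: x-update.
Minimize 6*x^2 - 9*x + (1.0/2)*(x - 1.5088 + 1.7994)^2
FOC: (2*6 + 1.0)*x = 9 + 1.0*(1.5088 - 1.7994)
x^{k+1} = 0.67
Step 2: z-update.
Minimize 3*z^2 - 3*z + (1.0/2)*(0.67 - z + 1.7994)^2
FOC: (2*3 + 1.0)*z = 3 + 1.0*(0.67 + 1.7994)
z^{k+1} = 0.7813
Step 3: u-update.
u^{k+1} = 1.7994 + 0.67 - 0.7813 = 1.688
Step 4: Primal residual = |0.67 - 0.7813| = 0.1114


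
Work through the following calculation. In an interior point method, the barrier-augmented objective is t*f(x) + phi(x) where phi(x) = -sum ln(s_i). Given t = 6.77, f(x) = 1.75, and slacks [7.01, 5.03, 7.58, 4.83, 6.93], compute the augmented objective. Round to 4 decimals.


Step 1: Compute log-barrier.
ln values: [1.9473, 1.6154, 2.0255, 1.5748, 1.9359]
phi = -(1.9473 + 1.6154 + 2.0255 + 1.5748 + 1.9359) = -9.099
Step 2: Compute augmented objective.
t*f(x) = 6.77*1.75 = 11.8475
Total = 11.8475 - 9.099 = 2.7485


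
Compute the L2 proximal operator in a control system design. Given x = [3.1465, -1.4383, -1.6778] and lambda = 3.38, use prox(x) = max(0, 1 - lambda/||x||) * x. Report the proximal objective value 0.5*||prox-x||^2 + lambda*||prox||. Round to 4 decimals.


Step 1: Compute ||x||.
||x|| = 3.845
Step 2: Compute scaling factor.
scale = max(0, 1 - 3.38/3.845) = 0.1209
Step 3: prox(x) = [0.3805, -0.1739, -0.2029]
||prox(x)|| = 0.465
Step 4: Proximal objective.
0.5*||prox-x||^2 = 5.7122
lambda*||prox|| = 1.5717
Total = 7.284


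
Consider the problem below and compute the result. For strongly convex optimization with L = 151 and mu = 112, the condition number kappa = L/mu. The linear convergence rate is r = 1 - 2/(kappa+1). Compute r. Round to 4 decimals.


Step 1: Compute the condition number.
kappa = L/mu = 151/112 = 1.3482
Step 2: Compute the convergence rate.
r = 1 - 2/(kappa + 1) = 1 - 2*mu/(L + mu) = (L - mu)/(L + mu) = 39/263 = 0.1483


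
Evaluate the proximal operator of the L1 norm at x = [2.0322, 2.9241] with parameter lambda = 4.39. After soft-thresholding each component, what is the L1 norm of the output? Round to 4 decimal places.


Soft-thresholding with lambda = 4.39:
prox(2.0322) = sign(2.0322)*max(|2.0322| - 4.39, 0) = 0.0
prox(2.9241) = sign(2.9241)*max(|2.9241| - 4.39, 0) = 0.0
prox(x) = [0.0, 0.0]
||prox(x)||_1 = 0.0 + 0.0 = 0.0


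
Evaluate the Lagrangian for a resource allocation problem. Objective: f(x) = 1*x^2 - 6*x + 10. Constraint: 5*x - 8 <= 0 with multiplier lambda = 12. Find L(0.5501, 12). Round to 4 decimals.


Step 1: Evaluate f(x).
f(0.5501) = 1*0.5501^2 - 6*0.5501 + 10 = 7.002
Step 2: Evaluate g(x).
g(0.5501) = 5*0.5501 - 8 = -5.2495
Step 3: Compute Lagrangian.
L = 7.002 + 12*-5.2495 = -55.992


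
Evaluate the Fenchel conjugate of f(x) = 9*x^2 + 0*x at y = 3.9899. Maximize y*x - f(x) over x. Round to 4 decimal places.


f*(y) = sup_x {y*x - a*x^2 - b*x} = sup_x {(y-b)*x - a*x^2}
FOC: (y - b) - 2a*x = 0 => x* = (y - b)/(2a)
x* = (3.9899 - 0)/(2*9) = 0.2217
f*(3.9899) = (y-b)^2/(4a) = (3.9899 - 0)^2/(4*9)
= 15.9193/36 = 0.4422


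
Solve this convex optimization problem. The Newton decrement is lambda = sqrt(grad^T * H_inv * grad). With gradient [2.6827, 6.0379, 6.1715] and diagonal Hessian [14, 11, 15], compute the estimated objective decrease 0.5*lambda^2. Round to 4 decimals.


Step 1: H is diagonal, so H^(-1) * g = [0.1916, 0.5489, 0.4114].
Step 2: g^T H^(-1) g = sum_i g_i^2 / H_ii
  = (2.6827)^2/14 + (6.0379)^2/11 + (6.1715)^2/15
  = 0.5141 + 3.3142 + 2.5392 = 6.3674
Step 3: Objective decrease = 0.5 * g^T H^(-1) g = 3.1837


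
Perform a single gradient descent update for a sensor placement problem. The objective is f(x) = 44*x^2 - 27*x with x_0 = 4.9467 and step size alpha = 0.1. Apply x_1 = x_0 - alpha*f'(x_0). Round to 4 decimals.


We compute the gradient at x_0 and apply the update.
f'(x) = 88*x - 27
f'(4.9467) = 88*4.9467 - 27 = 408.3096
x_1 = 4.9467 - 0.1*408.3096 = -35.8843


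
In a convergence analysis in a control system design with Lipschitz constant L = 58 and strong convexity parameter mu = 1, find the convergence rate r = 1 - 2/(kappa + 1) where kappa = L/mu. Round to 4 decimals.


Step 1: Compute the condition number.
kappa = L/mu = 58/1 = 58.0
Step 2: Compute the convergence rate.
r = 1 - 2/(kappa + 1) = 1 - 2*mu/(L + mu) = (L - mu)/(L + mu) = 57/59 = 0.9661


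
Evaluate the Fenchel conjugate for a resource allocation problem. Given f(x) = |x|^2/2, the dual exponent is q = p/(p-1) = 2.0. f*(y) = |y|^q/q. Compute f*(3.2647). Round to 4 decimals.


The conjugate exponent q satisfies 1/p + 1/q = 1.
p = 2, so q = 2/(2 - 1) = 2.0
|y|^q = 3.2647^2.0 = 10.6583
f*(3.2647) = 10.6583 / 2.0 = 5.3291


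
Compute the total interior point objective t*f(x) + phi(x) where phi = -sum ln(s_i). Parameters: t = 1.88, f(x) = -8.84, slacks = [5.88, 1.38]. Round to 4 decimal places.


Step 1: Compute log-barrier.
ln values: [1.7716, 0.3221]
phi = -(1.7716 + 0.3221) = -2.0936
Step 2: Compute augmented objective.
t*f(x) = 1.88*-8.84 = -16.6192
Total = -16.6192 - 2.0936 = -18.7128


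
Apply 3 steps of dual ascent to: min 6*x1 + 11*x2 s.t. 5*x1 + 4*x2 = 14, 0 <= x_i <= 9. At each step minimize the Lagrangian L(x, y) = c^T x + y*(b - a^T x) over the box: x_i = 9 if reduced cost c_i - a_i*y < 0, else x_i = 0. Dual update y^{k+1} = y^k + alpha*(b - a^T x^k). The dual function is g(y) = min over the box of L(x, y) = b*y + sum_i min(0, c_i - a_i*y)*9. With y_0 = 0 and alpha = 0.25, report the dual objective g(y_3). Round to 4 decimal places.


Dual ascent for LP: min 6*x1 + 11*x2, 5*x1 + 4*x2 = 14, 0 <= x_i <= 9
Step 1: y^k = 0.0, reduced costs: (6.0, 11.0)
  x^k = (0.0, 0.0), subgradient = b - a^T x = 14.0
  y^{k+1} = 0.0 + 0.25*14.0 = 3.5
Step 2: y^k = 3.5, reduced costs: (-11.5, -3.0)
  x^k = (9.0, 9.0), subgradient = b - a^T x = -67.0
  y^{k+1} = 3.5 + 0.25*-67.0 = -13.25
Step 3: y^k = -13.25, reduced costs: (72.25, 64.0)
  x^k = (0.0, 0.0), subgradient = b - a^T x = 14.0
  y^{k+1} = -13.25 + 0.25*14.0 = -9.75
Dual objective at y_3 = -9.75: reduced costs (54.75, 50.0), box minimizer x = (0.0, 0.0)
g(y_3) = b*y + (c1 - a1*y)*x1 + (c2 - a2*y)*x2 = 14*(-9.75) + 54.75*0.0 + 50.0*0.0 = -136.5 + 0.0 + 0.0 = -136.5


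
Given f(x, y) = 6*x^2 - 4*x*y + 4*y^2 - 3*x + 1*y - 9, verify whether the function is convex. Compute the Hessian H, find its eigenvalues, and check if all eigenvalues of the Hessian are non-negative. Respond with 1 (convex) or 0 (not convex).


The Hessian of f(x,y) = 6*x^2 - 4*x*y + 4*y^2 - 3*x + 1*y - 9 is:
H = [[12, -4], [-4, 8]]
Trace = 12 + 8 = 20
Determinant = 12*8 - (-4)^2 = 80
Discriminant = (20)^2 - 4*80 = 80.0
Eigenvalues: lambda_1 = 5.5279, lambda_2 = 14.4721
The function is convex.

1


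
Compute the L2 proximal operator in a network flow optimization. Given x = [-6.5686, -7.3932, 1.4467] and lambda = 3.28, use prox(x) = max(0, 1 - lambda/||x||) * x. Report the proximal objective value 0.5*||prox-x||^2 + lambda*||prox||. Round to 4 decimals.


Step 1: Compute ||x||.
||x|| = 9.9949
Step 2: Compute scaling factor.
scale = max(0, 1 - 3.28/9.9949) = 0.6718
Step 3: prox(x) = [-4.413, -4.967, 0.9719]
||prox(x)|| = 6.7149
Step 4: Proximal objective.
0.5*||prox-x||^2 = 5.3792
lambda*||prox|| = 22.0249
Total = 27.4042


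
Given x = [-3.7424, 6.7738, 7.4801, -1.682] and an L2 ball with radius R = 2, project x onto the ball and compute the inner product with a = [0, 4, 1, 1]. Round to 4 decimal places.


Step 1: Compute ||x|| (intermediates to 6 decimals).
||x|| = sqrt((-3.7424)^2 + 6.7738^2 + 7.4801^2 + (-1.682)^2) = 10.893619
Step 2: Project.
Since ||x|| > R, scale = R/||x|| = 2/10.893619 = 0.183594, proj(x) = scale * x
proj(x) = [-0.687082, 1.243629, 1.373301, -0.308805]
Step 3: Dot product.
a^T * proj(x) = 0*(-0.687082) + 4*1.243629 + 1*1.373301 + 1*(-0.308805) = 6.039


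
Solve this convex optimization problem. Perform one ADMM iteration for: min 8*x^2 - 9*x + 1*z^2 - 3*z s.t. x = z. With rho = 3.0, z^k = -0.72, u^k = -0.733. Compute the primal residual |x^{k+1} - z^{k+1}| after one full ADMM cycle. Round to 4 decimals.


ADMM iteration with rho = 3.0, z^k = -0.72, u^k = -0.733
Step 1: x-update.
Minimize 8*x^2 - 9*x + (3.0/2)*(x + 0.72 - 0.733)^2
FOC: (2*8 + 3.0)*x = 9 + 3.0*(-0.72 + 0.733)
x^{k+1} = 0.4757
Step 2: z-update.
Minimize 1*z^2 - 3*z + (3.0/2)*(0.4757 - z - 0.733)^2
FOC: (2*1 + 3.0)*z = 3 + 3.0*(0.4757 - 0.733)
z^{k+1} = 0.4456
Step 3: u-update.
u^{k+1} = -0.733 + 0.4757 - 0.4456 = -0.7029
Step 4: Primal residual = |0.4757 - 0.4456| = 0.0301


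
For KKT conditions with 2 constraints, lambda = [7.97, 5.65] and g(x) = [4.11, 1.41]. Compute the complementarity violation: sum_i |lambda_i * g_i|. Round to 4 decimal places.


KKT complementary slackness check:
lambda_1 * g_1 = 7.97 * 4.11 = 32.7567
lambda_2 * g_2 = 5.65 * 1.41 = 7.9665
Total violation = 32.7567 + 7.9665 = 40.7232


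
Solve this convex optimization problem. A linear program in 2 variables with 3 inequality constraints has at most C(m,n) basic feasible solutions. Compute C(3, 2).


Each vertex corresponds to some choice of n active constraints out of m, so the number of vertices is at most C(m, n) = m! / (n!(m-n)!).
m = 3, n = 2
Numerator: 3 * 2
Denominator: 2! = 2
C(3, 2) = 3


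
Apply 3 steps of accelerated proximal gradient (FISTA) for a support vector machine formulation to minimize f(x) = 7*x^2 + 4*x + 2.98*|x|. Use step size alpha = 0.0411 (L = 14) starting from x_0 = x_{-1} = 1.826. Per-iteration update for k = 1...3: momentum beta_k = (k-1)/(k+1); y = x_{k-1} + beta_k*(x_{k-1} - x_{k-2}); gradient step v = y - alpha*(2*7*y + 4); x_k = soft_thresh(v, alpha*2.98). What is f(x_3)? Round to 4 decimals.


FISTA on f(x) = 7*x^2 + 4*x + 2.98*|x|
L = 14, alpha = 0.0411
Iteration 1: beta = 0.0, y = 1.826 + 0.0*(1.826 - 1.826) = 1.826
  grad(y) = 29.564, v = y - alpha*grad = 0.6109
  prox(v) = soft_thresh(0.6109, 0.1225) = 0.4884
Iteration 2: beta = 0.3333, y = 0.4884 + 0.3333*(0.4884 - 1.826) = 0.0426
  grad(y) = 4.5962, v = y - alpha*grad = -0.1463
  prox(v) = soft_thresh(-0.1463, 0.1225) = -0.0238
Iteration 3: beta = 0.5, y = -0.0238 + 0.5*(-0.0238 - 0.4884) = -0.28
  grad(y) = 0.0803, v = y - alpha*grad = -0.2833
  prox(v) = soft_thresh(-0.2833, 0.1225) = -0.1608
f(x_3) = 7*(-0.1608)^2 + 4*(-0.1608) + 2.98*|-0.1608| = 0.017


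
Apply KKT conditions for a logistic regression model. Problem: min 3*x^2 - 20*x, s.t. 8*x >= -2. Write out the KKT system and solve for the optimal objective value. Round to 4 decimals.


Step 1: Try lambda = 0 (constraint inactive).
Stationarity: 2*3*x - 20 = 0
x* = 20/(2*3) = 10/3 = 3.3333 (rounded; the exact value 10/3 is used below)
Check constraint: 8*3.3333 = 26.6664 >= -2 -- satisfied.
Step 2: Compute optimal value.
f(x*) = 3*(10/3)^2 - 20*(10/3) = -33.3333


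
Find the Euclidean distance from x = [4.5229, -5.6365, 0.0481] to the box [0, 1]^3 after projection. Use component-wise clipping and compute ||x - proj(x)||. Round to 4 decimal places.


Project each component onto [0, 1].
clip(4.5229) = 1.0, clip(-5.6365) = 0.0, clip(0.0481) = 0.0481
Projection = [1.0, 0.0, 0.0481]
Squared diffs: [12.4108, 31.7701, 0.0]
Distance = sqrt(44.1809) = 6.6469


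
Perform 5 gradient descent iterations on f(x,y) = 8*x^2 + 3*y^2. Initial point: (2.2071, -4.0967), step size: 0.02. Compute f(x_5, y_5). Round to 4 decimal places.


Gradient descent on f(x,y) = 8*x^2 + 3*y^2.
Starting point: (2.2071, -4.0967), alpha = 0.02
Step 1: grad_x = 2*8*2.2071 = 35.3136, grad_y = 2*3*-4.0967 = -24.5802
  x_1 = 2.2071 - 0.02*35.3136 = 1.5008
  y_1 = -4.0967 - 0.02*-24.5802 = -3.6051
Step 2: grad_x = 2*8*1.5008 = 24.0132, grad_y = 2*3*-3.6051 = -21.6306
  x_2 = 1.5008 - 0.02*24.0132 = 1.0206
  y_2 = -3.6051 - 0.02*-21.6306 = -3.1725
Step 3: grad_x = 2*8*1.0206 = 16.329, grad_y = 2*3*-3.1725 = -19.0349
  x_3 = 1.0206 - 0.02*16.329 = 0.694
  y_3 = -3.1725 - 0.02*-19.0349 = -2.7918
Step 4: grad_x = 2*8*0.694 = 11.1037, grad_y = 2*3*-2.7918 = -16.7507
  x_4 = 0.694 - 0.02*11.1037 = 0.4719
  y_4 = -2.7918 - 0.02*-16.7507 = -2.4568
Step 5: grad_x = 2*8*0.4719 = 7.5505, grad_y = 2*3*-2.4568 = -14.7406
  x_5 = 0.4719 - 0.02*7.5505 = 0.3209
  y_5 = -2.4568 - 0.02*-14.7406 = -2.162
f(0.3209, -2.162) = 8*0.3209^2 + 3*(-2.162)^2 = 14.846


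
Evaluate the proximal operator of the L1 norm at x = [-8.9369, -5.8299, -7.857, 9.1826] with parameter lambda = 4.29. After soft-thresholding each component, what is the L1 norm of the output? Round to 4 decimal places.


Soft-thresholding with lambda = 4.29:
prox(-8.9369) = sign(-8.9369)*max(|-8.9369| - 4.29, 0) = -4.6469
prox(-5.8299) = sign(-5.8299)*max(|-5.8299| - 4.29, 0) = -1.5399
prox(-7.857) = sign(-7.857)*max(|-7.857| - 4.29, 0) = -3.567
prox(9.1826) = sign(9.1826)*max(|9.1826| - 4.29, 0) = 4.8926
prox(x) = [-4.6469, -1.5399, -3.567, 4.8926]
||prox(x)||_1 = 4.6469 + 1.5399 + 3.567 + 4.8926 = 14.6464


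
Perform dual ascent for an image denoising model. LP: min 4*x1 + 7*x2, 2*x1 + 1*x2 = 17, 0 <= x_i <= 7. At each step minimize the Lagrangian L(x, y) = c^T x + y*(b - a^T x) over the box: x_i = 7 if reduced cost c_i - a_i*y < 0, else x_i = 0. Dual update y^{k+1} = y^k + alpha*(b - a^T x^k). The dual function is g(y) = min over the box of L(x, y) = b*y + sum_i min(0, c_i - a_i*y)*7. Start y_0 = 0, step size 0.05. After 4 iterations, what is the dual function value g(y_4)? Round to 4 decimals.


Dual ascent for LP: min 4*x1 + 7*x2, 2*x1 + 1*x2 = 17, 0 <= x_i <= 7
Step 1: y^k = 0.0, reduced costs: (4.0, 7.0)
  x^k = (0.0, 0.0), subgradient = b - a^T x = 17.0
  y^{k+1} = 0.0 + 0.05*17.0 = 0.85
Step 2: y^k = 0.85, reduced costs: (2.3, 6.15)
  x^k = (0.0, 0.0), subgradient = b - a^T x = 17.0
  y^{k+1} = 0.85 + 0.05*17.0 = 1.7
Step 3: y^k = 1.7, reduced costs: (0.6, 5.3)
  x^k = (0.0, 0.0), subgradient = b - a^T x = 17.0
  y^{k+1} = 1.7 + 0.05*17.0 = 2.55
Step 4: y^k = 2.55, reduced costs: (-1.1, 4.45)
  x^k = (7.0, 0.0), subgradient = b - a^T x = 3.0
  y^{k+1} = 2.55 + 0.05*3.0 = 2.7
Dual objective at y_4 = 2.7: reduced costs (-1.4, 4.3), box minimizer x = (7.0, 0.0)
g(y_4) = b*y + (c1 - a1*y)*x1 + (c2 - a2*y)*x2 = 17*2.7 + (-1.4)*7.0 + 4.3*0.0 = 45.9 - 9.8 + 0.0 = 36.1


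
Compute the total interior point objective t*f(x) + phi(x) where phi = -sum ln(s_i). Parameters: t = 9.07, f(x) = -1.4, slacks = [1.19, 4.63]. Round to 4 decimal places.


Step 1: Compute log-barrier.
ln values: [0.174, 1.5326]
phi = -(0.174 + 1.5326) = -1.7065
Step 2: Compute augmented objective.
t*f(x) = 9.07*-1.4 = -12.698
Total = -12.698 - 1.7065 = -14.4045


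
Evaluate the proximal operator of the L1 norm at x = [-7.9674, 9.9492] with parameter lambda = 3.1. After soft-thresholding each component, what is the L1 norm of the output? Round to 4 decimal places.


Soft-thresholding with lambda = 3.1:
prox(-7.9674) = sign(-7.9674)*max(|-7.9674| - 3.1, 0) = -4.8674
prox(9.9492) = sign(9.9492)*max(|9.9492| - 3.1, 0) = 6.8492
prox(x) = [-4.8674, 6.8492]
||prox(x)||_1 = 4.8674 + 6.8492 = 11.7166


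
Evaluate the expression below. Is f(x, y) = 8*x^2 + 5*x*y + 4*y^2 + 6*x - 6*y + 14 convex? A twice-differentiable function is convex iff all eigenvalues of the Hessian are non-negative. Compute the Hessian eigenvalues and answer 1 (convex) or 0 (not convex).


The Hessian of f(x,y) = 8*x^2 + 5*x*y + 4*y^2 + 6*x - 6*y + 14 is:
H = [[16, 5], [5, 8]]
Trace = 16 + 8 = 24
Determinant = 16*8 - (5)^2 = 103
Discriminant = (24)^2 - 4*103 = 164.0
Eigenvalues: lambda_1 = 5.5969, lambda_2 = 18.4031
The function is convex.

1


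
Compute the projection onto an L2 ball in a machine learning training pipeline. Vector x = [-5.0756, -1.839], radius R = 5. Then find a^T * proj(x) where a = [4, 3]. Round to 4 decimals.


Step 1: Compute ||x|| (intermediates to 6 decimals).
||x|| = sqrt((-5.0756)^2 + (-1.839)^2) = 5.398485
Step 2: Project.
Since ||x|| > R, scale = R/||x|| = 5/5.398485 = 0.926186, proj(x) = scale * x
proj(x) = [-4.70095, -1.703256]
Step 3: Dot product.
a^T * proj(x) = 4*(-4.70095) + 3*(-1.703256) = -23.9136


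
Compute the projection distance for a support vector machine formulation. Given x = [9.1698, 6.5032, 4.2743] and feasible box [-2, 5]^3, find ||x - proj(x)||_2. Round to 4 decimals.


Project each component onto [-2, 5].
clip(9.1698) = 5.0, clip(6.5032) = 5.0, clip(4.2743) = 4.2743
Projection = [5.0, 5.0, 4.2743]
Squared diffs: [17.3872, 2.2596, 0.0]
Distance = sqrt(19.6468) = 4.4325


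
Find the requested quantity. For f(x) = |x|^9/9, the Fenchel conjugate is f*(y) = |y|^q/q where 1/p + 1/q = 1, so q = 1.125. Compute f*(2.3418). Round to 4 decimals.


The conjugate exponent q satisfies 1/p + 1/q = 1.
p = 9, so q = 9/(9 - 1) = 1.125
|y|^q = 2.3418^1.125 = 2.6046
f*(2.3418) = 2.6046 / 1.125 = 2.3152


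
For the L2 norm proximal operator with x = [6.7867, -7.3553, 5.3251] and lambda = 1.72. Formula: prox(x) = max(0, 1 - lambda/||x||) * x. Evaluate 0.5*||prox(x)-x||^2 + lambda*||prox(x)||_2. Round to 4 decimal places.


Step 1: Compute ||x||.
||x|| = 11.3365
Step 2: Compute scaling factor.
scale = max(0, 1 - 1.72/11.3365) = 0.8483
Step 3: prox(x) = [5.757, -6.2393, 4.5172]
||prox(x)|| = 9.6165
Step 4: Proximal objective.
0.5*||prox-x||^2 = 1.4792
lambda*||prox|| = 16.5404
Total = 18.0196


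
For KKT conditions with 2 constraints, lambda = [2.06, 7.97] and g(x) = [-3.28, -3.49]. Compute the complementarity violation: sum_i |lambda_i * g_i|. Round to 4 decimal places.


KKT complementary slackness check:
lambda_1 * g_1 = 2.06 * -3.28 = -6.7568
lambda_2 * g_2 = 7.97 * -3.49 = -27.8153
Total violation = 6.7568 + 27.8153 = 34.5721


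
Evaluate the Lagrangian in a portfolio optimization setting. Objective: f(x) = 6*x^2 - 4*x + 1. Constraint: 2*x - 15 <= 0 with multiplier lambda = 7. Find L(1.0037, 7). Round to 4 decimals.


Step 1: Evaluate f(x).
f(1.0037) = 6*1.0037^2 - 4*1.0037 + 1 = 3.0297
Step 2: Evaluate g(x).
g(1.0037) = 2*1.0037 - 15 = -12.9926
Step 3: Compute Lagrangian.
L = 3.0297 + 7*-12.9926 = -87.9185


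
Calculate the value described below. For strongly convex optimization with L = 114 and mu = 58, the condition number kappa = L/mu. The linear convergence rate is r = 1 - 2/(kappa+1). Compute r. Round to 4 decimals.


Step 1: Compute the condition number.
kappa = L/mu = 114/58 = 1.9655
Step 2: Compute the convergence rate.
r = 1 - 2/(kappa + 1) = 1 - 2*mu/(L + mu) = (L - mu)/(L + mu) = 56/172 = 0.3256


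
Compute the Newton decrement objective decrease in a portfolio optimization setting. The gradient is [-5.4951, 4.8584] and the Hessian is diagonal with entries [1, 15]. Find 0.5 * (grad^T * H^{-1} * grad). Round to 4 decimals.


Step 1: H is diagonal, so H^(-1) * g = [-5.4951, 0.3239].
Step 2: g^T H^(-1) g = sum_i g_i^2 / H_ii
  = (-5.4951)^2/1 + (4.8584)^2/15
  = 30.1961 + 1.5736 = 31.7697
Step 3: Objective decrease = 0.5 * g^T H^(-1) g = 15.8849


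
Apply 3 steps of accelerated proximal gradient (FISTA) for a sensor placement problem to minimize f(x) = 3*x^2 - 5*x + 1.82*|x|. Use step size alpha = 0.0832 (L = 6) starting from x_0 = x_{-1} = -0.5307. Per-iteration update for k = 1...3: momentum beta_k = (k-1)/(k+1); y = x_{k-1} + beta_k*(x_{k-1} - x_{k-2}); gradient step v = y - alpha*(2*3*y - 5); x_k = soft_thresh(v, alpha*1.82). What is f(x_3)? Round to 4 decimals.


FISTA on f(x) = 3*x^2 - 5*x + 1.82*|x|
L = 6, alpha = 0.0832
Iteration 1: beta = 0.0, y = -0.5307 + 0.0*(-0.5307 + 0.5307) = -0.5307
  grad(y) = -8.1842, v = y - alpha*grad = 0.1502
  prox(v) = soft_thresh(0.1502, 0.1514) = 0.0
Iteration 2: beta = 0.3333, y = 0.0 + 0.3333*(0.0 + 0.5307) = 0.1769
  grad(y) = -3.9386, v = y - alpha*grad = 0.5046
  prox(v) = soft_thresh(0.5046, 0.1514) = 0.3532
Iteration 3: beta = 0.5, y = 0.3532 + 0.5*(0.3532 - 0.0) = 0.5298
  grad(y) = -1.8215, v = y - alpha*grad = 0.6813
  prox(v) = soft_thresh(0.6813, 0.1514) = 0.5299
f(x_3) = 3*0.5299^2 - 5*0.5299 + 1.82*|0.5299| = -0.8427


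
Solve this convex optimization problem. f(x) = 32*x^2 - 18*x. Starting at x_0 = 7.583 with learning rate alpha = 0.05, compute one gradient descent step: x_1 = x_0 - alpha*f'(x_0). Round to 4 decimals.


We compute the gradient at x_0 and apply the update.
f'(x) = 64*x - 18
f'(7.583) = 64*7.583 - 18 = 467.312
x_1 = 7.583 - 0.05*467.312 = -15.7826


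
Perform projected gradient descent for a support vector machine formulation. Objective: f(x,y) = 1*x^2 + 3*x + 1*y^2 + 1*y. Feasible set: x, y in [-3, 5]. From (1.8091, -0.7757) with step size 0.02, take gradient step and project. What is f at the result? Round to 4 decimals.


Step 1: Compute gradient at (1.8091, -0.7757).
grad_x = 2*1*1.8091 + 3 = 6.6182
grad_y = 2*1*-0.7757 + 1 = -0.5514
Step 2: Gradient step.
x_raw = 1.8091 - 0.02*6.6182 = 1.6767
y_raw = -0.7757 - 0.02*-0.5514 = -0.7647
Step 3: Project onto [-3, 5].
x_proj = clip(1.6767) = 1.6767
y_proj = clip(-0.7647) = -0.7647
Step 4: Evaluate f.
f(1.6767, -0.7647) = 7.6617


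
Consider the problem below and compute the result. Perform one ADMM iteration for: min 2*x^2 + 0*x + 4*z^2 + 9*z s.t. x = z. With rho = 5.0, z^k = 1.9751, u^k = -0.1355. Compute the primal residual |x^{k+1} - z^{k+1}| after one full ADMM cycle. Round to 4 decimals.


ADMM iteration with rho = 5.0, z^k = 1.9751, u^k = -0.1355
Step 1: x-update.
Minimize 2*x^2 + 0*x + (5.0/2)*(x - 1.9751 - 0.1355)^2
FOC: (2*2 + 5.0)*x = 0 + 5.0*(1.9751 + 0.1355)
x^{k+1} = 1.1726
Step 2: z-update.
Minimize 4*z^2 + 9*z + (5.0/2)*(1.1726 - z - 0.1355)^2
FOC: (2*4 + 5.0)*z = -9 + 5.0*(1.1726 - 0.1355)
z^{k+1} = -0.2934
Step 3: u-update.
u^{k+1} = -0.1355 + 1.1726 + 0.2934 = 1.3305
Step 4: Primal residual = |1.1726 + 0.2934| = 1.466


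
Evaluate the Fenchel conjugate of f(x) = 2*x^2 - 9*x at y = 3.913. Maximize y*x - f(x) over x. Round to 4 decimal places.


f*(y) = sup_x {y*x - a*x^2 - b*x} = sup_x {(y-b)*x - a*x^2}
FOC: (y - b) - 2a*x = 0 => x* = (y - b)/(2a)
x* = (3.913 + 9)/(2*2) = 3.2283
f*(3.913) = (y-b)^2/(4a) = (3.913 + 9)^2/(4*2)
= 166.7456/8 = 20.8432


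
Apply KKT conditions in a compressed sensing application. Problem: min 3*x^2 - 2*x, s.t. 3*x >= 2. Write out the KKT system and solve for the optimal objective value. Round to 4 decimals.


Step 1: Try lambda = 0 (constraint inactive).
x_unc = 2/(2*3) = 0.3333
Check: 3*0.3333 = 0.9999 < 2 -- violated!
Step 2: Constraint must be active: 3*x = 2
x* = 2/3 = 0.6667 (rounded; the exact value 2/3 is used below)
lambda = (2*3*(2/3) - 2)/3 = 0.6667
Step 3: Compute optimal value.
f(x*) = 3*(2/3)^2 - 2*(2/3) = 0.0


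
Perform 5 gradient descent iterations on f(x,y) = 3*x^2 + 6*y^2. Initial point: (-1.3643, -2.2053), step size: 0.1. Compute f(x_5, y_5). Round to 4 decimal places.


Gradient descent on f(x,y) = 3*x^2 + 6*y^2.
Starting point: (-1.3643, -2.2053), alpha = 0.1
Step 1: grad_x = 2*3*-1.3643 = -8.1858, grad_y = 2*6*-2.2053 = -26.4636
  x_1 = -1.3643 - 0.1*-8.1858 = -0.5457
  y_1 = -2.2053 - 0.1*-26.4636 = 0.4411
Step 2: grad_x = 2*3*-0.5457 = -3.2743, grad_y = 2*6*0.4411 = 5.2927
  x_2 = -0.5457 - 0.1*-3.2743 = -0.2183
  y_2 = 0.4411 - 0.1*5.2927 = -0.0882
Step 3: grad_x = 2*3*-0.2183 = -1.3097, grad_y = 2*6*-0.0882 = -1.0585
  x_3 = -0.2183 - 0.1*-1.3097 = -0.0873
  y_3 = -0.0882 - 0.1*-1.0585 = 0.0176
Step 4: grad_x = 2*3*-0.0873 = -0.5239, grad_y = 2*6*0.0176 = 0.2117
  x_4 = -0.0873 - 0.1*-0.5239 = -0.0349
  y_4 = 0.0176 - 0.1*0.2117 = -0.0035
Step 5: grad_x = 2*3*-0.0349 = -0.2096, grad_y = 2*6*-0.0035 = -0.0423
  x_5 = -0.0349 - 0.1*-0.2096 = -0.014
  y_5 = -0.0035 - 0.1*-0.0423 = 0.0007
f(-0.014, 0.0007) = 3*(-0.014)^2 + 6*0.0007^2 = 0.0006


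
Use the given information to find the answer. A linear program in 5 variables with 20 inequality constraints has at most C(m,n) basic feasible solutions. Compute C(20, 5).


Each vertex corresponds to some choice of n active constraints out of m, so the number of vertices is at most C(m, n) = m! / (n!(m-n)!).
m = 20, n = 5
Numerator: 20 * 19 * 18 * 17 * 16
Denominator: 5! = 120
C(20, 5) = 15504


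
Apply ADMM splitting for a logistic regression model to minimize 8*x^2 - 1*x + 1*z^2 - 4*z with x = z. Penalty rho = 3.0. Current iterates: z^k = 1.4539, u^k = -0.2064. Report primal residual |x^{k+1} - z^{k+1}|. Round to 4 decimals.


ADMM iteration with rho = 3.0, z^k = 1.4539, u^k = -0.2064
Step 1: x-update.
Minimize 8*x^2 - 1*x + (3.0/2)*(x - 1.4539 - 0.2064)^2
FOC: (2*8 + 3.0)*x = 1 + 3.0*(1.4539 + 0.2064)
x^{k+1} = 0.3148
Step 2: z-update.
Minimize 1*z^2 - 4*z + (3.0/2)*(0.3148 - z - 0.2064)^2
FOC: (2*1 + 3.0)*z = 4 + 3.0*(0.3148 - 0.2064)
z^{k+1} = 0.865
Step 3: u-update.
u^{k+1} = -0.2064 + 0.3148 - 0.865 = -0.7566
Step 4: Primal residual = |0.3148 - 0.865| = 0.5502


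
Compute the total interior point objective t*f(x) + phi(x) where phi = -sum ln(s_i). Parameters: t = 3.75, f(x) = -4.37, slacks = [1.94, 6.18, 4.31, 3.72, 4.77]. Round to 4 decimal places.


Step 1: Compute log-barrier.
ln values: [0.6627, 1.8213, 1.4609, 1.3137, 1.5623]
phi = -(0.6627 + 1.8213 + 1.4609 + 1.3137 + 1.5623) = -6.821
Step 2: Compute augmented objective.
t*f(x) = 3.75*-4.37 = -16.3875
Total = -16.3875 - 6.821 = -23.2085


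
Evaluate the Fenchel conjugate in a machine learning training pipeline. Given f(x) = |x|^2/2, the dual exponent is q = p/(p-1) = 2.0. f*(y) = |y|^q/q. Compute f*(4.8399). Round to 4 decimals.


The conjugate exponent q satisfies 1/p + 1/q = 1.
p = 2, so q = 2/(2 - 1) = 2.0
|y|^q = 4.8399^2.0 = 23.4246
f*(4.8399) = 23.4246 / 2.0 = 11.7123


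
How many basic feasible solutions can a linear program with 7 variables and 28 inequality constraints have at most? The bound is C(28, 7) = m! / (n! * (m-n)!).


Each vertex corresponds to some choice of n active constraints out of m, so the number of vertices is at most C(m, n) = m! / (n!(m-n)!).
m = 28, n = 7
Numerator: 28 * 27 * 26 * 25 * 24 * 23 * 22
Denominator: 7! = 5040
C(28, 7) = 1184040


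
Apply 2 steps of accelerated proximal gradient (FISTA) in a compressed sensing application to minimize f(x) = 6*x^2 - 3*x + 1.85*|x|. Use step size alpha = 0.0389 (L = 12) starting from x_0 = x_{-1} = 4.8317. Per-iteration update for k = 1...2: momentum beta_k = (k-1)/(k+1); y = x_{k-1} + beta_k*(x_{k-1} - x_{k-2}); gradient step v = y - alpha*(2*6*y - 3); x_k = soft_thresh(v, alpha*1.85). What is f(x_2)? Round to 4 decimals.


FISTA on f(x) = 6*x^2 - 3*x + 1.85*|x|
L = 12, alpha = 0.0389
Iteration 1: beta = 0.0, y = 4.8317 + 0.0*(4.8317 - 4.8317) = 4.8317
  grad(y) = 54.9804, v = y - alpha*grad = 2.693
  prox(v) = soft_thresh(2.693, 0.072) = 2.621
Iteration 2: beta = 0.3333, y = 2.621 + 0.3333*(2.621 - 4.8317) = 1.8841
  grad(y) = 19.6092, v = y - alpha*grad = 1.1213
  prox(v) = soft_thresh(1.1213, 0.072) = 1.0493
f(x_2) = 6*1.0493^2 - 3*1.0493 + 1.85*|1.0493| = 5.3999


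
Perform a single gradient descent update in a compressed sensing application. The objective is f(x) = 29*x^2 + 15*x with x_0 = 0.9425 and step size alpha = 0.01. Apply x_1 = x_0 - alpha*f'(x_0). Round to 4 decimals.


We compute the gradient at x_0 and apply the update.
f'(x) = 58*x + 15
f'(0.9425) = 58*0.9425 + 15 = 69.665
x_1 = 0.9425 - 0.01*69.665 = 0.2459


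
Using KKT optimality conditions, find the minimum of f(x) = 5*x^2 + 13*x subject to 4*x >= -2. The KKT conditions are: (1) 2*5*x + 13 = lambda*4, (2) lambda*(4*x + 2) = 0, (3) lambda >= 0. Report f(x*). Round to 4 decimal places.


Step 1: Try lambda = 0 (constraint inactive).
x_unc = -13/(2*5) = -1.3
Check: 4*-1.3 = -5.2 < -2 -- violated!
Step 2: Constraint must be active: 4*x = -2
x* = -2/4 = -0.5
lambda = (2*5*(-0.5) + 13)/4 = 2.0
Step 3: Compute optimal value.
f(x*) = 5*(-0.5)^2 + 13*(-0.5) = -5.25


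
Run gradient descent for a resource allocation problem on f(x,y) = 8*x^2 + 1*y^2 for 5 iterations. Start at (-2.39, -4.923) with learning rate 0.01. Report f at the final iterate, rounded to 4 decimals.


Gradient descent on f(x,y) = 8*x^2 + 1*y^2.
Starting point: (-2.39, -4.923), alpha = 0.01
Step 1: grad_x = 2*8*-2.39 = -38.24, grad_y = 2*1*-4.923 = -9.846
  x_1 = -2.39 - 0.01*-38.24 = -2.0076
  y_1 = -4.923 - 0.01*-9.846 = -4.8245
Step 2: grad_x = 2*8*-2.0076 = -32.1216, grad_y = 2*1*-4.8245 = -9.6491
  x_2 = -2.0076 - 0.01*-32.1216 = -1.6864
  y_2 = -4.8245 - 0.01*-9.6491 = -4.728
Step 3: grad_x = 2*8*-1.6864 = -26.9821, grad_y = 2*1*-4.728 = -9.4561
  x_3 = -1.6864 - 0.01*-26.9821 = -1.4166
  y_3 = -4.728 - 0.01*-9.4561 = -4.6335
Step 4: grad_x = 2*8*-1.4166 = -22.665, grad_y = 2*1*-4.6335 = -9.267
  x_4 = -1.4166 - 0.01*-22.665 = -1.1899
  y_4 = -4.6335 - 0.01*-9.267 = -4.5408
Step 5: grad_x = 2*8*-1.1899 = -19.0386, grad_y = 2*1*-4.5408 = -9.0816
  x_5 = -1.1899 - 0.01*-19.0386 = -0.9995
  y_5 = -4.5408 - 0.01*-9.0816 = -4.45
f(-0.9995, -4.45) = 8*(-0.9995)^2 + 1*(-4.45)^2 = 27.7949


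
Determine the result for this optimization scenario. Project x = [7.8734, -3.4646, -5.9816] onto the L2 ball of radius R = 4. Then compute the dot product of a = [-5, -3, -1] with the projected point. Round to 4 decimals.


Step 1: Compute ||x|| (intermediates to 6 decimals).
||x|| = sqrt(7.8734^2 + (-3.4646)^2 + (-5.9816)^2) = 10.477281
Step 2: Project.
Since ||x|| > R, scale = R/||x|| = 4/10.477281 = 0.381778, proj(x) = scale * x
proj(x) = [3.005891, -1.322708, -2.283643]
Step 3: Dot product.
a^T * proj(x) = -5*3.005891 - 3*(-1.322708) - 1*(-2.283643) = -8.7777


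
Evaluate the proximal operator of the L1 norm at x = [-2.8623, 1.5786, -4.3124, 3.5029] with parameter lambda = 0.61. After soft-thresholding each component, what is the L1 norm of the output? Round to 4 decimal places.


Soft-thresholding with lambda = 0.61:
prox(-2.8623) = sign(-2.8623)*max(|-2.8623| - 0.61, 0) = -2.2523
prox(1.5786) = sign(1.5786)*max(|1.5786| - 0.61, 0) = 0.9686
prox(-4.3124) = sign(-4.3124)*max(|-4.3124| - 0.61, 0) = -3.7024
prox(3.5029) = sign(3.5029)*max(|3.5029| - 0.61, 0) = 2.8929
prox(x) = [-2.2523, 0.9686, -3.7024, 2.8929]
||prox(x)||_1 = 2.2523 + 0.9686 + 3.7024 + 2.8929 = 9.8162


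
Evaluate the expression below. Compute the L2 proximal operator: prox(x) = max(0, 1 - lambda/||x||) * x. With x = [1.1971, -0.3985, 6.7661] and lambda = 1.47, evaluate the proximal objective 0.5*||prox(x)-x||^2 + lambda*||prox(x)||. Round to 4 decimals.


Step 1: Compute ||x||.
||x|| = 6.8827
Step 2: Compute scaling factor.
scale = max(0, 1 - 1.47/6.8827) = 0.7864
Step 3: prox(x) = [0.9414, -0.3134, 5.321]
||prox(x)|| = 5.4127
Step 4: Proximal objective.
0.5*||prox-x||^2 = 1.0805
lambda*||prox|| = 7.9567
Total = 9.0372
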